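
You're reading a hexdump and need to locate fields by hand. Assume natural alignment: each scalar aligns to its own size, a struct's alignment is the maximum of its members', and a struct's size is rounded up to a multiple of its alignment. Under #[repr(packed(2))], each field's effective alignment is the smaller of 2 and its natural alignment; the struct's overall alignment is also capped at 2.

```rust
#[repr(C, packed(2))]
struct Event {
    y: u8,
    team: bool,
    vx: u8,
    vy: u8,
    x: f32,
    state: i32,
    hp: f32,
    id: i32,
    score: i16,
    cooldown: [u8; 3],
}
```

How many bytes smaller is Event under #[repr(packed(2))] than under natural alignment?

2

natural layout:
  @0: y [1B, align 1] → 1
  @1: team [1B, align 1] → 2
  @2: vx [1B, align 1] → 3
  @3: vy [1B, align 1] → 4
  @4: x [4B, align 4] → 8
  @8: state [4B, align 4] → 12
  @12: hp [4B, align 4] → 16
  @16: id [4B, align 4] → 20
  @20: score [2B, align 2] → 22
  @22: cooldown [3B, align 1] → 25
  +3 tail pad (align 4)
  size 28, align 4
packed(2) layout:
  @0: y [1B, align 1] → 1
  @1: team [1B, align 1] → 2
  @2: vx [1B, align 1] → 3
  @3: vy [1B, align 1] → 4
  @4: x [4B, align 2] → 8
  @8: state [4B, align 2] → 12
  @12: hp [4B, align 2] → 16
  @16: id [4B, align 2] → 20
  @20: score [2B, align 2] → 22
  @22: cooldown [3B, align 1] → 25
  +1 tail pad (align 2)
  size 26, align 2
28 − 26 = 2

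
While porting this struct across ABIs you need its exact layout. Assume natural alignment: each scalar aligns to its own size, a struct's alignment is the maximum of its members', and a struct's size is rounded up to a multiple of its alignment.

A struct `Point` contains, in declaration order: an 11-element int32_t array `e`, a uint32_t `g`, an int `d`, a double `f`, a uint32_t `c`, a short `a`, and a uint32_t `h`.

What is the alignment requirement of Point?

8

member alignments: e=4, g=4, d=4, f=8, c=4, a=2, h=4
max = 8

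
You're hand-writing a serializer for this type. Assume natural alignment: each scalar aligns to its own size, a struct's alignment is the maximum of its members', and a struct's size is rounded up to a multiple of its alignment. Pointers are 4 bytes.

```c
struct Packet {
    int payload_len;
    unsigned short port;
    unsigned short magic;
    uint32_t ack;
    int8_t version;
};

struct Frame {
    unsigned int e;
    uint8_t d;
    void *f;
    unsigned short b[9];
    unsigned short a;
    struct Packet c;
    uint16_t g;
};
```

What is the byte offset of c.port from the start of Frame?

36

Packet: 0..4  payload_len  (4B, 4-aligned); 4..6  port  (2B, 2-aligned); 6..8  magic  (2B, 2-aligned); 8..12  ack  (4B, 4-aligned); 12..13  version  (1B, 1-aligned); 13..16  -- tail padding (3B); sizeof = 16, alignof = 4
0..4  e  (4B, 4-aligned)
4..5  d  (1B, 1-aligned)
5..8  -- padding (3B)
8..12  f  (4B, 4-aligned)
12..30  b  (18B, 2-aligned)
30..32  a  (2B, 2-aligned)
32..48  c  (16B, 4-aligned)
within Packet: port at 4
32 + 4 = 36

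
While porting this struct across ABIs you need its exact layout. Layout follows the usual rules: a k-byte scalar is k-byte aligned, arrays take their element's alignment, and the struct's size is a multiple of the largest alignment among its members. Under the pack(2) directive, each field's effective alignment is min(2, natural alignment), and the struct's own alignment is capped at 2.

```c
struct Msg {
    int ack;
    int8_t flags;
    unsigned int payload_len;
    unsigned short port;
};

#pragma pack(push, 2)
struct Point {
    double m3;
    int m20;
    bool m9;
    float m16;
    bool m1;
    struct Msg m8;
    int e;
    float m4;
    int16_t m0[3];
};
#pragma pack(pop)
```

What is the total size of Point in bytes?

Msg: @0: ack [4B, align 4] → 4; @4: flags [1B, align 1] → 5; +3 pad (align 4); @8: payload_len [4B, align 4] → 12; @12: port [2B, align 2] → 14; +2 tail pad (align 4); size 16, align 4
@0: m3 [8B, align 2] → 8
@8: m20 [4B, align 2] → 12
@12: m9 [1B, align 1] → 13
+1 pad (align 2)
@14: m16 [4B, align 2] → 18
@18: m1 [1B, align 1] → 19
+1 pad (align 2)
@20: m8 [16B, align 2] → 36
@36: e [4B, align 2] → 40
@40: m4 [4B, align 2] → 44
@44: m0 [6B, align 2] → 50
size 50, align 2

50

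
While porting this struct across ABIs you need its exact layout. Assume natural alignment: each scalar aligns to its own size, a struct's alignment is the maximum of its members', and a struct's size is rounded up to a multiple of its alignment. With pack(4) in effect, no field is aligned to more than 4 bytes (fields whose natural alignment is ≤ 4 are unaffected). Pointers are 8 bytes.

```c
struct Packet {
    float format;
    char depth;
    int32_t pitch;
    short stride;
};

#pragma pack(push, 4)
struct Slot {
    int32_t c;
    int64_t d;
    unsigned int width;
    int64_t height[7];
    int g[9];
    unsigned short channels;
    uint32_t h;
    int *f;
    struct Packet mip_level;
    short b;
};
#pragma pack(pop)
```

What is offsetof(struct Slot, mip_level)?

Packet: 0..4  format  (4B, 4-aligned); 4..5  depth  (1B, 1-aligned); 5..8  -- padding (3B); 8..12  pitch  (4B, 4-aligned); 12..14  stride  (2B, 2-aligned); 14..16  -- tail padding (2B); sizeof = 16, alignof = 4
0..4  c  (4B, 4-aligned)
4..12  d  (8B, 4-aligned)
12..16  width  (4B, 4-aligned)
16..72  height  (56B, 4-aligned)
72..108  g  (36B, 4-aligned)
108..110  channels  (2B, 2-aligned)
110..112  -- padding (2B)
112..116  h  (4B, 4-aligned)
116..124  f  (8B, 4-aligned)
124..140  mip_level  (16B, 4-aligned)

124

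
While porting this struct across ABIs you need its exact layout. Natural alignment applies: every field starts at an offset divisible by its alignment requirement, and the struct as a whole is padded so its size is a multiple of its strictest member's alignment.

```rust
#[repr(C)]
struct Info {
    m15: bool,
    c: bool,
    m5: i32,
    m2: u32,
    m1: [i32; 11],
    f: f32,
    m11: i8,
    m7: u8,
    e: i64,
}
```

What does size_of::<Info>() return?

72

m15 at 0 (size 1, align 1) → ends 1
c at 1 (size 1, align 1) → ends 2
pad 2 to align 4 for m5
m5 at 4 (size 4, align 4) → ends 8
m2 at 8 (size 4, align 4) → ends 12
m1 at 12 (size 44, align 4) → ends 56
f at 56 (size 4, align 4) → ends 60
m11 at 60 (size 1, align 1) → ends 61
m7 at 61 (size 1, align 1) → ends 62
pad 2 to align 8 for e
e at 64 (size 8, align 8) → ends 72
total 72 bytes, alignment 8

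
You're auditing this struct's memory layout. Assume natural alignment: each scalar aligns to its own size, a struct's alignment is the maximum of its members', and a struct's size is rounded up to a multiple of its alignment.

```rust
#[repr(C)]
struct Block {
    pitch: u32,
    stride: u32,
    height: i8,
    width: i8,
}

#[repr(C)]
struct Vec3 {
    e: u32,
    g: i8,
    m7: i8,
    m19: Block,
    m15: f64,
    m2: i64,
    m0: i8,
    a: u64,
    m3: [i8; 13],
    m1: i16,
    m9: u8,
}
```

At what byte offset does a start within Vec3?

Block: 0..4  pitch  (4B, 4-aligned); 4..8  stride  (4B, 4-aligned); 8..9  height  (1B, 1-aligned); 9..10  width  (1B, 1-aligned); 10..12  -- tail padding (2B); sizeof = 12, alignof = 4
0..4  e  (4B, 4-aligned)
4..5  g  (1B, 1-aligned)
5..6  m7  (1B, 1-aligned)
6..8  -- padding (2B)
8..20  m19  (12B, 4-aligned)
20..24  -- padding (4B)
24..32  m15  (8B, 8-aligned)
32..40  m2  (8B, 8-aligned)
40..41  m0  (1B, 1-aligned)
41..48  -- padding (7B)
48..56  a  (8B, 8-aligned)

48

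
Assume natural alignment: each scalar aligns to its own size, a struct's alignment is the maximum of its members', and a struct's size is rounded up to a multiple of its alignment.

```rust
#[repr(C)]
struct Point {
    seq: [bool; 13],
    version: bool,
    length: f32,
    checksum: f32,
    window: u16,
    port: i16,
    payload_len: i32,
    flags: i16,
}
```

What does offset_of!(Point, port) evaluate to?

0..13  seq  (13B, 1-aligned)
13..14  version  (1B, 1-aligned)
14..16  -- padding (2B)
16..20  length  (4B, 4-aligned)
20..24  checksum  (4B, 4-aligned)
24..26  window  (2B, 2-aligned)
26..28  port  (2B, 2-aligned)

26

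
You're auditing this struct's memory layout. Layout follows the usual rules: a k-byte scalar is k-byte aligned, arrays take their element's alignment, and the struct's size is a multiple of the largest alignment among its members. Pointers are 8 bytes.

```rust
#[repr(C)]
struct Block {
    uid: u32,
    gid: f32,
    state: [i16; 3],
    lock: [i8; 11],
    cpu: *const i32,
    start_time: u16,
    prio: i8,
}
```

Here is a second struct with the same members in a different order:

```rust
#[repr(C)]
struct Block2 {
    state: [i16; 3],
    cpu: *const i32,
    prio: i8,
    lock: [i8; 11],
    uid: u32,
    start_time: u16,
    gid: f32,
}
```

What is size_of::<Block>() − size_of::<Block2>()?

8

@0: uid [4B, align 4] → 4
@4: gid [4B, align 4] → 8
@8: state [6B, align 2] → 14
@14: lock [11B, align 1] → 25
+7 pad (align 8)
@32: cpu [8B, align 8] → 40
@40: start_time [2B, align 2] → 42
@42: prio [1B, align 1] → 43
+5 tail pad (align 8)
size 48, align 8
— Block2 —
@0: state [6B, align 2] → 6
+2 pad (align 8)
@8: cpu [8B, align 8] → 16
@16: prio [1B, align 1] → 17
@17: lock [11B, align 1] → 28
@28: uid [4B, align 4] → 32
@32: start_time [2B, align 2] → 34
+2 pad (align 4)
@36: gid [4B, align 4] → 40
size 40, align 8
48 − 40 = 8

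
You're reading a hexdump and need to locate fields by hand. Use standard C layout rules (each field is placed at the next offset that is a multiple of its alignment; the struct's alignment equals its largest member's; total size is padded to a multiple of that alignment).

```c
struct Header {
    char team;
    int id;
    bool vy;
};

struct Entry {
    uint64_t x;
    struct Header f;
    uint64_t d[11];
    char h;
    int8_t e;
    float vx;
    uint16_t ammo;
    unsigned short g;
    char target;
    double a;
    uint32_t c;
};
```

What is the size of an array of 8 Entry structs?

1152

Header: team at 0 (size 1, align 1) → ends 1; pad 3 to align 4 for id; id at 4 (size 4, align 4) → ends 8; vy at 8 (size 1, align 1) → ends 9; tail pad 3 to reach multiple of 4; total 12 bytes, alignment 4
x at 0 (size 8, align 8) → ends 8
f at 8 (size 12, align 4) → ends 20
pad 4 to align 8 for d
d at 24 (size 88, align 8) → ends 112
h at 112 (size 1, align 1) → ends 113
e at 113 (size 1, align 1) → ends 114
pad 2 to align 4 for vx
vx at 116 (size 4, align 4) → ends 120
ammo at 120 (size 2, align 2) → ends 122
g at 122 (size 2, align 2) → ends 124
target at 124 (size 1, align 1) → ends 125
pad 3 to align 8 for a
a at 128 (size 8, align 8) → ends 136
c at 136 (size 4, align 4) → ends 140
tail pad 4 to reach multiple of 8
total 144 bytes, alignment 8
array of 8: 8 × 144 = 1152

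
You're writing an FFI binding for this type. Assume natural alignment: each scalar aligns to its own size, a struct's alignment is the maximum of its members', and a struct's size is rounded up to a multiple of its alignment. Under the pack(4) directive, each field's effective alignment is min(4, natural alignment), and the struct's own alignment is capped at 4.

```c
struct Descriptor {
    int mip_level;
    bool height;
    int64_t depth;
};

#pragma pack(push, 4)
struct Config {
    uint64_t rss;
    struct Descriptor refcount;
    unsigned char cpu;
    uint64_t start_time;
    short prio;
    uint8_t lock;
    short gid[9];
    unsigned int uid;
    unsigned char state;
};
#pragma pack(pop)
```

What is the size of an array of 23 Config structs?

1564

Descriptor: 0..4  mip_level  (4B, 4-aligned); 4..5  height  (1B, 1-aligned); 5..8  -- padding (3B); 8..16  depth  (8B, 8-aligned); sizeof = 16, alignof = 8
0..8  rss  (8B, 4-aligned)
8..24  refcount  (16B, 4-aligned)
24..25  cpu  (1B, 1-aligned)
25..28  -- padding (3B)
28..36  start_time  (8B, 4-aligned)
36..38  prio  (2B, 2-aligned)
38..39  lock  (1B, 1-aligned)
39..40  -- padding (1B)
40..58  gid  (18B, 2-aligned)
58..60  -- padding (2B)
60..64  uid  (4B, 4-aligned)
64..65  state  (1B, 1-aligned)
65..68  -- tail padding (3B)
sizeof = 68, alignof = 4
array of 23: 23 × 68 = 1564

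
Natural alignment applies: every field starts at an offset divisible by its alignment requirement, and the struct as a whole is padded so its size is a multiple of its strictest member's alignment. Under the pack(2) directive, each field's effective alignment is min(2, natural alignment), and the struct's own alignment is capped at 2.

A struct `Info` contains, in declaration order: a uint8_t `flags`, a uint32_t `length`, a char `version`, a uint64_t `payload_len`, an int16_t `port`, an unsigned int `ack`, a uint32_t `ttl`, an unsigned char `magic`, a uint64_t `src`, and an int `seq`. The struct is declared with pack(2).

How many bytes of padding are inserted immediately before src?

1

@0: flags [1B, align 1] → 1
+1 pad (align 2)
@2: length [4B, align 2] → 6
@6: version [1B, align 1] → 7
+1 pad (align 2)
@8: payload_len [8B, align 2] → 16
@16: port [2B, align 2] → 18
@18: ack [4B, align 2] → 22
@22: ttl [4B, align 2] → 26
@26: magic [1B, align 1] → 27
+1 pad (align 2)
@28: src [8B, align 2] → 36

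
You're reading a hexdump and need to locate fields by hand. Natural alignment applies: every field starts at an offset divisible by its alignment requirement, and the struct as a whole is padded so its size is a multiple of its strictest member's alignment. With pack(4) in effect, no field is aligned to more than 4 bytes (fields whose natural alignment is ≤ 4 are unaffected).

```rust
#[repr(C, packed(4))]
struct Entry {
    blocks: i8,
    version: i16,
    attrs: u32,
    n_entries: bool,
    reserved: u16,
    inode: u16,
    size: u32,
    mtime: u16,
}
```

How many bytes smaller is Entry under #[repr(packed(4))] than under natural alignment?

natural layout:
  blocks at 0 (size 1, align 1) → ends 1
  pad 1 to align 2 for version
  version at 2 (size 2, align 2) → ends 4
  attrs at 4 (size 4, align 4) → ends 8
  n_entries at 8 (size 1, align 1) → ends 9
  pad 1 to align 2 for reserved
  reserved at 10 (size 2, align 2) → ends 12
  inode at 12 (size 2, align 2) → ends 14
  pad 2 to align 4 for size
  size at 16 (size 4, align 4) → ends 20
  mtime at 20 (size 2, align 2) → ends 22
  tail pad 2 to reach multiple of 4
  total 24 bytes, alignment 4
packed(4) layout:
  blocks at 0 (size 1, align 1) → ends 1
  pad 1 to align 2 for version
  version at 2 (size 2, align 2) → ends 4
  attrs at 4 (size 4, align 4) → ends 8
  n_entries at 8 (size 1, align 1) → ends 9
  pad 1 to align 2 for reserved
  reserved at 10 (size 2, align 2) → ends 12
  inode at 12 (size 2, align 2) → ends 14
  pad 2 to align 4 for size
  size at 16 (size 4, align 4) → ends 20
  mtime at 20 (size 2, align 2) → ends 22
  tail pad 2 to reach multiple of 4
  total 24 bytes, alignment 4
24 − 24 = 0

0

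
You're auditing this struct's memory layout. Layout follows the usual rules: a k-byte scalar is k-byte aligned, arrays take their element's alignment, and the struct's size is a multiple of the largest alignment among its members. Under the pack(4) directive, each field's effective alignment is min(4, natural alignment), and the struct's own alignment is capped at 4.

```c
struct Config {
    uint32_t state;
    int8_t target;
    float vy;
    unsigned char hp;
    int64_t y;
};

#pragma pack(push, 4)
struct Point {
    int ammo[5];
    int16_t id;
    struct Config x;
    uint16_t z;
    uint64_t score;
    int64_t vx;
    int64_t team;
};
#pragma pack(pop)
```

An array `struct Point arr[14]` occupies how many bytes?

1064

Config: 0..4  state  (4B, 4-aligned); 4..5  target  (1B, 1-aligned); 5..8  -- padding (3B); 8..12  vy  (4B, 4-aligned); 12..13  hp  (1B, 1-aligned); 13..16  -- padding (3B); 16..24  y  (8B, 8-aligned); sizeof = 24, alignof = 8
0..20  ammo  (20B, 4-aligned)
20..22  id  (2B, 2-aligned)
22..24  -- padding (2B)
24..48  x  (24B, 4-aligned)
48..50  z  (2B, 2-aligned)
50..52  -- padding (2B)
52..60  score  (8B, 4-aligned)
60..68  vx  (8B, 4-aligned)
68..76  team  (8B, 4-aligned)
sizeof = 76, alignof = 4
array of 14: 14 × 76 = 1064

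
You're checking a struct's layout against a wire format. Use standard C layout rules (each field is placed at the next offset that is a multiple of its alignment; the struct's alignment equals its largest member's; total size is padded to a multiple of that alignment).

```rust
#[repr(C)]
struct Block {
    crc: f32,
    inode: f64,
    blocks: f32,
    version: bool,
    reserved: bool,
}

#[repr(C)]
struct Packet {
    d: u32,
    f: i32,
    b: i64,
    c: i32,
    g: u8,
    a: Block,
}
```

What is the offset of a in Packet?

Block: crc at 0 (size 4, align 4) → ends 4; pad 4 to align 8 for inode; inode at 8 (size 8, align 8) → ends 16; blocks at 16 (size 4, align 4) → ends 20; version at 20 (size 1, align 1) → ends 21; reserved at 21 (size 1, align 1) → ends 22; tail pad 2 to reach multiple of 8; total 24 bytes, alignment 8
d at 0 (size 4, align 4) → ends 4
f at 4 (size 4, align 4) → ends 8
b at 8 (size 8, align 8) → ends 16
c at 16 (size 4, align 4) → ends 20
g at 20 (size 1, align 1) → ends 21
pad 3 to align 8 for a
a at 24 (size 24, align 8) → ends 48

24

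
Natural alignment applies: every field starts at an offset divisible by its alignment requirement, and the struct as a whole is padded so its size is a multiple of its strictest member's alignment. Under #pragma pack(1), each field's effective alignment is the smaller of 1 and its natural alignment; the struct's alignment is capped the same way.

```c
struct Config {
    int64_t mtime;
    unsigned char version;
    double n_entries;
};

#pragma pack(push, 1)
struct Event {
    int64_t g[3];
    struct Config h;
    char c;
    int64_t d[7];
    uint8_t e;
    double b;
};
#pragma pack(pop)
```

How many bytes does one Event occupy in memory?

Config: mtime at 0 (size 8, align 8) → ends 8; version at 8 (size 1, align 1) → ends 9; pad 7 to align 8 for n_entries; n_entries at 16 (size 8, align 8) → ends 24; total 24 bytes, alignment 8
g at 0 (size 24, align 1) → ends 24
h at 24 (size 24, align 1) → ends 48
c at 48 (size 1, align 1) → ends 49
d at 49 (size 56, align 1) → ends 105
e at 105 (size 1, align 1) → ends 106
b at 106 (size 8, align 1) → ends 114
total 114 bytes, alignment 1

114 bytes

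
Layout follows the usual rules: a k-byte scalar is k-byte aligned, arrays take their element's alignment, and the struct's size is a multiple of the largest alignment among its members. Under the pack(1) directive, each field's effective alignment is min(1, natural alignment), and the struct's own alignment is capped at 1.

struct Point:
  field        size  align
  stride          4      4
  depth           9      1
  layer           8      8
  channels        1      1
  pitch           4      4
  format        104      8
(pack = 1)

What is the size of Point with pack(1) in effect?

130

@0: stride [4B, align 1] → 4
@4: depth [9B, align 1] → 13
@13: layer [8B, align 1] → 21
@21: channels [1B, align 1] → 22
@22: pitch [4B, align 1] → 26
@26: format [104B, align 1] → 130
size 130, align 1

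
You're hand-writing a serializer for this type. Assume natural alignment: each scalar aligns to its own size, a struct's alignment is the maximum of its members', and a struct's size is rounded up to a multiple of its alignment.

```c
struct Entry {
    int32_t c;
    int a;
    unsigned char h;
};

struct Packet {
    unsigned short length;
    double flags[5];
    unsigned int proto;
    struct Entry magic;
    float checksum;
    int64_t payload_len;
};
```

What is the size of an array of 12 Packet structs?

Entry: c at 0 (size 4, align 4) → ends 4; a at 4 (size 4, align 4) → ends 8; h at 8 (size 1, align 1) → ends 9; tail pad 3 to reach multiple of 4; total 12 bytes, alignment 4
length at 0 (size 2, align 2) → ends 2
pad 6 to align 8 for flags
flags at 8 (size 40, align 8) → ends 48
proto at 48 (size 4, align 4) → ends 52
magic at 52 (size 12, align 4) → ends 64
checksum at 64 (size 4, align 4) → ends 68
pad 4 to align 8 for payload_len
payload_len at 72 (size 8, align 8) → ends 80
total 80 bytes, alignment 8
array of 12: 12 × 80 = 960

960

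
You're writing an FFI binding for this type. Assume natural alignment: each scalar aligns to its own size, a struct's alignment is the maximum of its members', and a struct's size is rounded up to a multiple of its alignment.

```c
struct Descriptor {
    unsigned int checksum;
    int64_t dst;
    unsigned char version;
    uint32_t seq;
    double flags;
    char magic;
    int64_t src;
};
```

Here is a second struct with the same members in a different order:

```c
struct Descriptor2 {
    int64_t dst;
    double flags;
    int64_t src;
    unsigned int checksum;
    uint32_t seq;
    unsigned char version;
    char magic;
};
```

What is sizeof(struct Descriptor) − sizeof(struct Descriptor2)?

@0: checksum [4B, align 4] → 4
+4 pad (align 8)
@8: dst [8B, align 8] → 16
@16: version [1B, align 1] → 17
+3 pad (align 4)
@20: seq [4B, align 4] → 24
@24: flags [8B, align 8] → 32
@32: magic [1B, align 1] → 33
+7 pad (align 8)
@40: src [8B, align 8] → 48
size 48, align 8
— Descriptor2 —
@0: dst [8B, align 8] → 8
@8: flags [8B, align 8] → 16
@16: src [8B, align 8] → 24
@24: checksum [4B, align 4] → 28
@28: seq [4B, align 4] → 32
@32: version [1B, align 1] → 33
@33: magic [1B, align 1] → 34
+6 tail pad (align 8)
size 40, align 8
48 − 40 = 8

8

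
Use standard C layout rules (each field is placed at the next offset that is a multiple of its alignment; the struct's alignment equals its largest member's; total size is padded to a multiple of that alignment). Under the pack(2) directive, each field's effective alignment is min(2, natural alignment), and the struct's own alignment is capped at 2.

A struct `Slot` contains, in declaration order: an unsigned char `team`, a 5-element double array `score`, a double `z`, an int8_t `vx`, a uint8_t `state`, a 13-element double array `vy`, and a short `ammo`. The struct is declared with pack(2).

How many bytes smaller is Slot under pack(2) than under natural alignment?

18

natural layout:
  0..1  team  (1B, 1-aligned)
  1..8  -- padding (7B)
  8..48  score  (40B, 8-aligned)
  48..56  z  (8B, 8-aligned)
  56..57  vx  (1B, 1-aligned)
  57..58  state  (1B, 1-aligned)
  58..64  -- padding (6B)
  64..168  vy  (104B, 8-aligned)
  168..170  ammo  (2B, 2-aligned)
  170..176  -- tail padding (6B)
  sizeof = 176, alignof = 8
packed(2) layout:
  0..1  team  (1B, 1-aligned)
  1..2  -- padding (1B)
  2..42  score  (40B, 2-aligned)
  42..50  z  (8B, 2-aligned)
  50..51  vx  (1B, 1-aligned)
  51..52  state  (1B, 1-aligned)
  52..156  vy  (104B, 2-aligned)
  156..158  ammo  (2B, 2-aligned)
  sizeof = 158, alignof = 2
176 − 158 = 18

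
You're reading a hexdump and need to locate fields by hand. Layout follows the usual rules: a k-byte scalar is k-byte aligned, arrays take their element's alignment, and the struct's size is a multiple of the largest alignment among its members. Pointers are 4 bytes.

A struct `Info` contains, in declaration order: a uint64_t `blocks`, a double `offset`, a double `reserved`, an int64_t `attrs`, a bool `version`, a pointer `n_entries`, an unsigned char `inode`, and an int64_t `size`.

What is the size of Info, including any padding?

56

0..8  blocks  (8B, 8-aligned)
8..16  offset  (8B, 8-aligned)
16..24  reserved  (8B, 8-aligned)
24..32  attrs  (8B, 8-aligned)
32..33  version  (1B, 1-aligned)
33..36  -- padding (3B)
36..40  n_entries  (4B, 4-aligned)
40..41  inode  (1B, 1-aligned)
41..48  -- padding (7B)
48..56  size  (8B, 8-aligned)
sizeof = 56, alignof = 8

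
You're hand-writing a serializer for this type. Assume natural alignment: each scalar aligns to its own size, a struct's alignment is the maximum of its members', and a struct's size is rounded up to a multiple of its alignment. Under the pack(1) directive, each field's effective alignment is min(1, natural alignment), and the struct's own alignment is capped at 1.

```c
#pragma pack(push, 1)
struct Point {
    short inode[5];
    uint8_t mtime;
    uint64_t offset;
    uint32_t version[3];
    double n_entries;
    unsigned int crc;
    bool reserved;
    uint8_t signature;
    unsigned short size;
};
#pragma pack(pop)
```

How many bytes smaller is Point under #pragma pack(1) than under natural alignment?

9

natural layout:
  @0: inode [10B, align 2] → 10
  @10: mtime [1B, align 1] → 11
  +5 pad (align 8)
  @16: offset [8B, align 8] → 24
  @24: version [12B, align 4] → 36
  +4 pad (align 8)
  @40: n_entries [8B, align 8] → 48
  @48: crc [4B, align 4] → 52
  @52: reserved [1B, align 1] → 53
  @53: signature [1B, align 1] → 54
  @54: size [2B, align 2] → 56
  size 56, align 8
packed(1) layout:
  @0: inode [10B, align 1] → 10
  @10: mtime [1B, align 1] → 11
  @11: offset [8B, align 1] → 19
  @19: version [12B, align 1] → 31
  @31: n_entries [8B, align 1] → 39
  @39: crc [4B, align 1] → 43
  @43: reserved [1B, align 1] → 44
  @44: signature [1B, align 1] → 45
  @45: size [2B, align 1] → 47
  size 47, align 1
56 − 47 = 9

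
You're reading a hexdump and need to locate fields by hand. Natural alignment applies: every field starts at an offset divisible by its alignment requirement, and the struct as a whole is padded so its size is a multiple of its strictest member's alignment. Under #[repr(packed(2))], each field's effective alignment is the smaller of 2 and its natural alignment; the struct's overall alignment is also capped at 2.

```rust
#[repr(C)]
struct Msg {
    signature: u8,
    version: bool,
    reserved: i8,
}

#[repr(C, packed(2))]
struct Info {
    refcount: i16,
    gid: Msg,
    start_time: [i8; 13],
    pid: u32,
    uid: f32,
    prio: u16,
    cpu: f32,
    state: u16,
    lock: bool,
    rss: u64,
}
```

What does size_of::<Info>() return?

Msg: 0..1  signature  (1B, 1-aligned); 1..2  version  (1B, 1-aligned); 2..3  reserved  (1B, 1-aligned); sizeof = 3, alignof = 1
0..2  refcount  (2B, 2-aligned)
2..5  gid  (3B, 1-aligned)
5..18  start_time  (13B, 1-aligned)
18..22  pid  (4B, 2-aligned)
22..26  uid  (4B, 2-aligned)
26..28  prio  (2B, 2-aligned)
28..32  cpu  (4B, 2-aligned)
32..34  state  (2B, 2-aligned)
34..35  lock  (1B, 1-aligned)
35..36  -- padding (1B)
36..44  rss  (8B, 2-aligned)
sizeof = 44, alignof = 2

44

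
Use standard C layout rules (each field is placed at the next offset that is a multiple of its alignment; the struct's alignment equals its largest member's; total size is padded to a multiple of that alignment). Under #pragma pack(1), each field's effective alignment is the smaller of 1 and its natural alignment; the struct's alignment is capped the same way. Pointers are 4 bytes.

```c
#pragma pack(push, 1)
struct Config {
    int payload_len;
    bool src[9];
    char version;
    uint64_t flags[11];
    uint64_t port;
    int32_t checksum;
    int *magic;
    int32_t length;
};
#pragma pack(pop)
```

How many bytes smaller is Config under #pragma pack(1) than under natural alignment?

natural layout:
  0..4  payload_len  (4B, 4-aligned)
  4..13  src  (9B, 1-aligned)
  13..14  version  (1B, 1-aligned)
  14..16  -- padding (2B)
  16..104  flags  (88B, 8-aligned)
  104..112  port  (8B, 8-aligned)
  112..116  checksum  (4B, 4-aligned)
  116..120  magic  (4B, 4-aligned)
  120..124  length  (4B, 4-aligned)
  124..128  -- tail padding (4B)
  sizeof = 128, alignof = 8
packed(1) layout:
  0..4  payload_len  (4B, 1-aligned)
  4..13  src  (9B, 1-aligned)
  13..14  version  (1B, 1-aligned)
  14..102  flags  (88B, 1-aligned)
  102..110  port  (8B, 1-aligned)
  110..114  checksum  (4B, 1-aligned)
  114..118  magic  (4B, 1-aligned)
  118..122  length  (4B, 1-aligned)
  sizeof = 122, alignof = 1
128 − 122 = 6

6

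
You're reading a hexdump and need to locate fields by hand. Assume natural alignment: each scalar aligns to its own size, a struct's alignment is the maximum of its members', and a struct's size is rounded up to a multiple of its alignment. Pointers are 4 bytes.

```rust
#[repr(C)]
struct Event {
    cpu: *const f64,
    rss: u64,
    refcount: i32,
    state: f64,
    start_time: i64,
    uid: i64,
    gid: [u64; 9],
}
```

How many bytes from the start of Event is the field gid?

0..4  cpu  (4B, 4-aligned)
4..8  -- padding (4B)
8..16  rss  (8B, 8-aligned)
16..20  refcount  (4B, 4-aligned)
20..24  -- padding (4B)
24..32  state  (8B, 8-aligned)
32..40  start_time  (8B, 8-aligned)
40..48  uid  (8B, 8-aligned)
48..120  gid  (72B, 8-aligned)

48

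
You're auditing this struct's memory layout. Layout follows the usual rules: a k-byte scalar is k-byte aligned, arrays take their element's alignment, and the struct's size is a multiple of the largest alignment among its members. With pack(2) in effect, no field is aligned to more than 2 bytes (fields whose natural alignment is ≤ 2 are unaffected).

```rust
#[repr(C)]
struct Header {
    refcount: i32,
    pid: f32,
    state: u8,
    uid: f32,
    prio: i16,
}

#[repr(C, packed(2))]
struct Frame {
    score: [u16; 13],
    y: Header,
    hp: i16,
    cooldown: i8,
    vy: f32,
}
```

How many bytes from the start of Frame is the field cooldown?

Header: refcount at 0 (size 4, align 4) → ends 4; pid at 4 (size 4, align 4) → ends 8; state at 8 (size 1, align 1) → ends 9; pad 3 to align 4 for uid; uid at 12 (size 4, align 4) → ends 16; prio at 16 (size 2, align 2) → ends 18; tail pad 2 to reach multiple of 4; total 20 bytes, alignment 4
score at 0 (size 26, align 2) → ends 26
y at 26 (size 20, align 2) → ends 46
hp at 46 (size 2, align 2) → ends 48
cooldown at 48 (size 1, align 1) → ends 49

48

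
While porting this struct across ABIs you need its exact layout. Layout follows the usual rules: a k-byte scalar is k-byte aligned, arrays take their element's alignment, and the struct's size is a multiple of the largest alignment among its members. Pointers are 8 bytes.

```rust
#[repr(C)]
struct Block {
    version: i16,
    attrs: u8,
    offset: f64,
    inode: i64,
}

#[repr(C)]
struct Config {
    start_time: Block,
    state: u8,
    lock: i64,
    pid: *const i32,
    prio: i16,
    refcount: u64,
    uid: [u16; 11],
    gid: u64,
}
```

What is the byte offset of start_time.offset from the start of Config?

Block: @0: version [2B, align 2] → 2; @2: attrs [1B, align 1] → 3; +5 pad (align 8); @8: offset [8B, align 8] → 16; @16: inode [8B, align 8] → 24; size 24, align 8
@0: start_time [24B, align 8] → 24
within Block: offset at 8
0 + 8 = 8

8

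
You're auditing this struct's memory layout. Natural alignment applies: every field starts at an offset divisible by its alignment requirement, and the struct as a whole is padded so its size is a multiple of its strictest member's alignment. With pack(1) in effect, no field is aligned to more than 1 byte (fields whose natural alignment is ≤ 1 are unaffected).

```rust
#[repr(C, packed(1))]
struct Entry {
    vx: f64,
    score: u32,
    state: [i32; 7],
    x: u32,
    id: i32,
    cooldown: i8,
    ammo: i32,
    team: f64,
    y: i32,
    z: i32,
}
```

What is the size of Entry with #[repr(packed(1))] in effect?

@0: vx [8B, align 1] → 8
@8: score [4B, align 1] → 12
@12: state [28B, align 1] → 40
@40: x [4B, align 1] → 44
@44: id [4B, align 1] → 48
@48: cooldown [1B, align 1] → 49
@49: ammo [4B, align 1] → 53
@53: team [8B, align 1] → 61
@61: y [4B, align 1] → 65
@65: z [4B, align 1] → 69
size 69, align 1

69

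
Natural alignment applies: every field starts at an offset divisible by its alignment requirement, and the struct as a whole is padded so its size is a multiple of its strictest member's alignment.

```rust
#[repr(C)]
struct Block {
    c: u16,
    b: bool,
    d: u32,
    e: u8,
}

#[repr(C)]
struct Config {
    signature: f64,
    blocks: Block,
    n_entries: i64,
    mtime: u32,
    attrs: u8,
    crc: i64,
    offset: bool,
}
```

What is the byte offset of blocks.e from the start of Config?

16

Block: c at 0 (size 2, align 2) → ends 2; b at 2 (size 1, align 1) → ends 3; pad 1 to align 4 for d; d at 4 (size 4, align 4) → ends 8; e at 8 (size 1, align 1) → ends 9; tail pad 3 to reach multiple of 4; total 12 bytes, alignment 4
signature at 0 (size 8, align 8) → ends 8
blocks at 8 (size 12, align 4) → ends 20
within Block: e at 8
8 + 8 = 16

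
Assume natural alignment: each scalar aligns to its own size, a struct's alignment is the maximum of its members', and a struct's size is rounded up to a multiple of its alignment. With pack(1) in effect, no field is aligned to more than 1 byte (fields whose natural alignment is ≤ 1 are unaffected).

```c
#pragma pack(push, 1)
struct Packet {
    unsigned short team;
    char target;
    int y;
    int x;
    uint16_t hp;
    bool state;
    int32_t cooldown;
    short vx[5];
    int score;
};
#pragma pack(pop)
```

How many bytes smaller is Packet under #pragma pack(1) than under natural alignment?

natural layout:
  team at 0 (size 2, align 2) → ends 2
  target at 2 (size 1, align 1) → ends 3
  pad 1 to align 4 for y
  y at 4 (size 4, align 4) → ends 8
  x at 8 (size 4, align 4) → ends 12
  hp at 12 (size 2, align 2) → ends 14
  state at 14 (size 1, align 1) → ends 15
  pad 1 to align 4 for cooldown
  cooldown at 16 (size 4, align 4) → ends 20
  vx at 20 (size 10, align 2) → ends 30
  pad 2 to align 4 for score
  score at 32 (size 4, align 4) → ends 36
  total 36 bytes, alignment 4
packed(1) layout:
  team at 0 (size 2, align 1) → ends 2
  target at 2 (size 1, align 1) → ends 3
  y at 3 (size 4, align 1) → ends 7
  x at 7 (size 4, align 1) → ends 11
  hp at 11 (size 2, align 1) → ends 13
  state at 13 (size 1, align 1) → ends 14
  cooldown at 14 (size 4, align 1) → ends 18
  vx at 18 (size 10, align 1) → ends 28
  score at 28 (size 4, align 1) → ends 32
  total 32 bytes, alignment 1
36 − 32 = 4

4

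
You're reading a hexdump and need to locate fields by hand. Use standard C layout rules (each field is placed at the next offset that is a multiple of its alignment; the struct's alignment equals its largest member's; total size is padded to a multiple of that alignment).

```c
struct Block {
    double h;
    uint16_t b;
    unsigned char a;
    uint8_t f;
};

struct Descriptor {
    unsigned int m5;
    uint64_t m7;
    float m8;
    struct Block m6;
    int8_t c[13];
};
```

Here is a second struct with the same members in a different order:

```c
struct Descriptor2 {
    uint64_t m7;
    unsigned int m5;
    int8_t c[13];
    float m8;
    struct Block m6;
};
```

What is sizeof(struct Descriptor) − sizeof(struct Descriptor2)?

8

Block: h at 0 (size 8, align 8) → ends 8; b at 8 (size 2, align 2) → ends 10; a at 10 (size 1, align 1) → ends 11; f at 11 (size 1, align 1) → ends 12; tail pad 4 to reach multiple of 8; total 16 bytes, alignment 8
m5 at 0 (size 4, align 4) → ends 4
pad 4 to align 8 for m7
m7 at 8 (size 8, align 8) → ends 16
m8 at 16 (size 4, align 4) → ends 20
pad 4 to align 8 for m6
m6 at 24 (size 16, align 8) → ends 40
c at 40 (size 13, align 1) → ends 53
tail pad 3 to reach multiple of 8
total 56 bytes, alignment 8
— Descriptor2 —
m7 at 0 (size 8, align 8) → ends 8
m5 at 8 (size 4, align 4) → ends 12
c at 12 (size 13, align 1) → ends 25
pad 3 to align 4 for m8
m8 at 28 (size 4, align 4) → ends 32
m6 at 32 (size 16, align 8) → ends 48
total 48 bytes, alignment 8
56 − 48 = 8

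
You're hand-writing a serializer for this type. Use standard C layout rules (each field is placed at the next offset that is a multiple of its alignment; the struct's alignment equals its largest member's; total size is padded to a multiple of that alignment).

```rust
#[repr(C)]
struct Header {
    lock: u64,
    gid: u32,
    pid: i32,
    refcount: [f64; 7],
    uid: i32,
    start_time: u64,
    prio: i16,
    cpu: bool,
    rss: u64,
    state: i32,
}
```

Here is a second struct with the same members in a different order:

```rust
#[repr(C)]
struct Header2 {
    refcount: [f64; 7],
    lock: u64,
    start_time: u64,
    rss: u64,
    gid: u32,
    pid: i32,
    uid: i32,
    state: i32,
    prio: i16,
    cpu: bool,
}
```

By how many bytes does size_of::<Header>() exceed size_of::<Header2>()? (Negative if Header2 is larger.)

8

0..8  lock  (8B, 8-aligned)
8..12  gid  (4B, 4-aligned)
12..16  pid  (4B, 4-aligned)
16..72  refcount  (56B, 8-aligned)
72..76  uid  (4B, 4-aligned)
76..80  -- padding (4B)
80..88  start_time  (8B, 8-aligned)
88..90  prio  (2B, 2-aligned)
90..91  cpu  (1B, 1-aligned)
91..96  -- padding (5B)
96..104  rss  (8B, 8-aligned)
104..108  state  (4B, 4-aligned)
108..112  -- tail padding (4B)
sizeof = 112, alignof = 8
— Header2 —
0..56  refcount  (56B, 8-aligned)
56..64  lock  (8B, 8-aligned)
64..72  start_time  (8B, 8-aligned)
72..80  rss  (8B, 8-aligned)
80..84  gid  (4B, 4-aligned)
84..88  pid  (4B, 4-aligned)
88..92  uid  (4B, 4-aligned)
92..96  state  (4B, 4-aligned)
96..98  prio  (2B, 2-aligned)
98..99  cpu  (1B, 1-aligned)
99..104  -- tail padding (5B)
sizeof = 104, alignof = 8
112 − 104 = 8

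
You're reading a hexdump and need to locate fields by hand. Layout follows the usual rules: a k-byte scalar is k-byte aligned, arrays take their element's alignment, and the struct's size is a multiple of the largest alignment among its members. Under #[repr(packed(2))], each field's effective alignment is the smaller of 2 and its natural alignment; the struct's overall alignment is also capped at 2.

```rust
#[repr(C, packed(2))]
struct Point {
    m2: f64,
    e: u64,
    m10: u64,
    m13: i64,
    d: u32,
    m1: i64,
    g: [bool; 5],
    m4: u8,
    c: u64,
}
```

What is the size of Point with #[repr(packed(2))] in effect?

0..8  m2  (8B, 2-aligned)
8..16  e  (8B, 2-aligned)
16..24  m10  (8B, 2-aligned)
24..32  m13  (8B, 2-aligned)
32..36  d  (4B, 2-aligned)
36..44  m1  (8B, 2-aligned)
44..49  g  (5B, 1-aligned)
49..50  m4  (1B, 1-aligned)
50..58  c  (8B, 2-aligned)
sizeof = 58, alignof = 2

58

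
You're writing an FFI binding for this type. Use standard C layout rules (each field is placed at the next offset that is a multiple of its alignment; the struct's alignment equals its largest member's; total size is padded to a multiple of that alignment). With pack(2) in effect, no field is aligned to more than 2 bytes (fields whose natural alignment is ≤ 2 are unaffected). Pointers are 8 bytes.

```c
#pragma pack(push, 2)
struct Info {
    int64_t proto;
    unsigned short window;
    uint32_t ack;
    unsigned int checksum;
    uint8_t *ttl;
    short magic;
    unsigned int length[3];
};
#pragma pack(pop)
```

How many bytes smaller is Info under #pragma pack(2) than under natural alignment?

8

natural layout:
  proto at 0 (size 8, align 8) → ends 8
  window at 8 (size 2, align 2) → ends 10
  pad 2 to align 4 for ack
  ack at 12 (size 4, align 4) → ends 16
  checksum at 16 (size 4, align 4) → ends 20
  pad 4 to align 8 for ttl
  ttl at 24 (size 8, align 8) → ends 32
  magic at 32 (size 2, align 2) → ends 34
  pad 2 to align 4 for length
  length at 36 (size 12, align 4) → ends 48
  total 48 bytes, alignment 8
packed(2) layout:
  proto at 0 (size 8, align 2) → ends 8
  window at 8 (size 2, align 2) → ends 10
  ack at 10 (size 4, align 2) → ends 14
  checksum at 14 (size 4, align 2) → ends 18
  ttl at 18 (size 8, align 2) → ends 26
  magic at 26 (size 2, align 2) → ends 28
  length at 28 (size 12, align 2) → ends 40
  total 40 bytes, alignment 2
48 − 40 = 8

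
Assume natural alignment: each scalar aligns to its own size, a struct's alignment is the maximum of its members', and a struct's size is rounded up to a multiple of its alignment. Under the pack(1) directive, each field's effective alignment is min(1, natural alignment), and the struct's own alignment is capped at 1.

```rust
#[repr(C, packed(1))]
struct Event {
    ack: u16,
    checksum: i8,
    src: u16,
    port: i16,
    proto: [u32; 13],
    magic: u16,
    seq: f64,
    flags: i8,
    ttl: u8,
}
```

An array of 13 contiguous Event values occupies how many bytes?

@0: ack [2B, align 1] → 2
@2: checksum [1B, align 1] → 3
@3: src [2B, align 1] → 5
@5: port [2B, align 1] → 7
@7: proto [52B, align 1] → 59
@59: magic [2B, align 1] → 61
@61: seq [8B, align 1] → 69
@69: flags [1B, align 1] → 70
@70: ttl [1B, align 1] → 71
size 71, align 1
array of 13: 13 × 71 = 923

923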